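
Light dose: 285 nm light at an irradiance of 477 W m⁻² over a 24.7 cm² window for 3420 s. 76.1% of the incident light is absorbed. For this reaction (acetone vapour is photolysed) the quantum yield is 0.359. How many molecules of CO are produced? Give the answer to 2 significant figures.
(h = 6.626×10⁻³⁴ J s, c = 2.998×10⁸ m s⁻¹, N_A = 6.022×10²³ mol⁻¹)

Photon energy at 285 nm: hc/λ = (6.626×10⁻³⁴)(2.998×10⁸)/(285×10⁻⁹) = 6.970×10⁻¹⁹ J.
Energy delivered: (477 W m⁻²)(24.7×10⁻⁴ m²)(3420 s) = 4029 J.
Photons incident: 4029 / 6.970×10⁻¹⁹ = 5.780×10²¹, i.e. 5.780×10²¹/6.022×10²³ = 0.009598 mol.
Photons absorbed: 0.761 × 0.009598 = 0.007304 mol.
Product: Φ × n_abs = 0.359 × 0.007304 = 0.002622 mol.
As a count: 0.002622 × 6.022×10²³ = 1.6×10²¹.

1.6×10²¹ molecules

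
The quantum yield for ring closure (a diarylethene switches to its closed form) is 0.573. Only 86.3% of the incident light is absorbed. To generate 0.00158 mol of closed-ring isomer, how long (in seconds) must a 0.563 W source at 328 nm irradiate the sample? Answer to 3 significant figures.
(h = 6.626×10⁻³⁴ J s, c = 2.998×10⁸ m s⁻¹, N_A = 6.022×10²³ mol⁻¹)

t ≈ 2070 s

Photons that must be absorbed: 0.00158 / 0.573 = 0.002757 mol.
Incident photons needed: 0.002757 / 0.863 = 0.003195 mol.
Photon energy: hc/λ = 6.056×10⁻¹⁹ J; per mole, 3.647×10⁵ J mol⁻¹.
Energy required: 0.003195 × 3.647×10⁵ = 1165 J.
Time: 1165 J / 0.563 W = 2070 s.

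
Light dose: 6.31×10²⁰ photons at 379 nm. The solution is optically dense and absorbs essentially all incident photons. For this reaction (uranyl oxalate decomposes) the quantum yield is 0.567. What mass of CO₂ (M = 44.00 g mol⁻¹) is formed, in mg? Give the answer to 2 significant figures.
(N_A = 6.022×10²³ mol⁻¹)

Moles of photons: 6.31×10²⁰ / 6.022×10²³ = 0.001048 mol.
Product: Φ × n_abs = 0.567 × 0.001048 = 5.942×10⁻⁴ mol.
Mass: 5.942×10⁻⁴ × 44.00 = 0.02614 g = 26 mg.

26 mg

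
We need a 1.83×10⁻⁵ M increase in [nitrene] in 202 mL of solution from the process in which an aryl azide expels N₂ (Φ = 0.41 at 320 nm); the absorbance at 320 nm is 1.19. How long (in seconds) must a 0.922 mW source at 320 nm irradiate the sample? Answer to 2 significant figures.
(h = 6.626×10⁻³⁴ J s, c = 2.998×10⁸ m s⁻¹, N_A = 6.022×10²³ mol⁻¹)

t ≈ 3900 s

Product: (1.83×10⁻⁵ M)(0.202 L) = 3.697×10⁻⁶ mol.
Photons that must be absorbed: 3.697×10⁻⁶ / 0.41 = 9.017×10⁻⁶ mol.
Fraction absorbed: 1 − 10^(−1.19) = 0.9354.
Incident photons needed: 9.017×10⁻⁶ / 0.9354 = 9.640×10⁻⁶ mol.
Photon energy: hc/λ = 6.208×10⁻¹⁹ J; per mole, 3.738×10⁵ J mol⁻¹.
Energy required: 9.640×10⁻⁶ × 3.738×10⁵ = 3.603 J.
Time: 3.603 J / 0.000922 W = 3900 s.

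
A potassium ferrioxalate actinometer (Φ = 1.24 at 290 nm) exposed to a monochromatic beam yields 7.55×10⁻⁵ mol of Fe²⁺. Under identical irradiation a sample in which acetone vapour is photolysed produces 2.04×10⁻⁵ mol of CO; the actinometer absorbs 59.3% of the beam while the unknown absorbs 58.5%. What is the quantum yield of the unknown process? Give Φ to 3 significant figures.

Photons absorbed by the actinometer: 7.55×10⁻⁵ / 1.24 = 6.089×10⁻⁵ mol.
Incident flux: 6.089×10⁻⁵ / 0.593 = 1.027×10⁻⁴ einstein.
Absorbed by unknown: 0.585 × 1.027×10⁻⁴ = 6.008×10⁻⁵ mol.
Φ(unknown) = 2.04×10⁻⁵ / 6.008×10⁻⁵ = 0.340.

Φ = 0.340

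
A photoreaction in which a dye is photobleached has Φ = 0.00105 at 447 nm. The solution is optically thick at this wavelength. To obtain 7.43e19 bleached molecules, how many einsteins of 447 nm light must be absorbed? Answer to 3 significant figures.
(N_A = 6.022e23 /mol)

Product: 7.43e19 / 6.022e23 = 1.234e-4 mol.
Photons that must be absorbed: 1.234e-4 / 0.00105 = 0.1175 mol.

0.118 einstein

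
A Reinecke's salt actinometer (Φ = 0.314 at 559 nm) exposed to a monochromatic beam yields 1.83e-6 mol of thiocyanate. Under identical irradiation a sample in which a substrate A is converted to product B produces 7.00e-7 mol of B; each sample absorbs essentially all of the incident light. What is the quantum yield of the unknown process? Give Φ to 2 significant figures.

Photons absorbed by the actinometer: 1.83e-6 / 0.314 = 5.828e-6 mol.
Φ(unknown) = 7.00e-7 / 5.828e-6 = 0.12.

Φ = 0.12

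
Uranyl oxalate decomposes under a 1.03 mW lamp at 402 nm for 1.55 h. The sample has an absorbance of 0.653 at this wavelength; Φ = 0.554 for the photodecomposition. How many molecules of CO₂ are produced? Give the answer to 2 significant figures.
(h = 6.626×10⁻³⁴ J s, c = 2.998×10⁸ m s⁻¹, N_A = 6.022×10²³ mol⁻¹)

Photon energy at 402 nm: hc/λ = (6.626×10⁻³⁴)(2.998×10⁸)/(402×10⁻⁹) = 4.941×10⁻¹⁹ J.
Energy delivered: (1.03 mW)(5580 s) = 5.747 J.
Photons incident: 5.747 / 4.941×10⁻¹⁹ = 1.163×10¹⁹, i.e. 1.163×10¹⁹/6.022×10²³ = 1.931×10⁻⁵ mol.
Fraction absorbed: 1 − 10^(−0.653) = 0.7777.
Photons absorbed: 0.7777 × 1.931×10⁻⁵ = 1.502×10⁻⁵ mol.
Product: Φ × n_abs = 0.554 × 1.502×10⁻⁵ = 8.321×10⁻⁶ mol.
As a count: 8.321×10⁻⁶ × 6.022×10²³ = 5.0×10¹⁸.

5.0×10¹⁸ molecules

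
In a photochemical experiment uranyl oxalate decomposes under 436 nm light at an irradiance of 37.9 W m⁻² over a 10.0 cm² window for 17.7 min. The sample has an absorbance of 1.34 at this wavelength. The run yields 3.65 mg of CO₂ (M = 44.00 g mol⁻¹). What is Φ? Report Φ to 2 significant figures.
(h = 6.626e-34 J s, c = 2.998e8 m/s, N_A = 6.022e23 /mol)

Product: 3.65 mg / 44.00 g mol⁻¹ = 8.295e-5 mol.
Photon energy at 436 nm: hc/λ = (6.626e-34)(2.998e8)/(436e-9) = 4.556e-19 J.
Energy delivered: (37.9 W m⁻²)(10.0e-4 m²)(1062 s) = 40.25 J.
Photons incident: 40.25 / 4.556e-19 = 8.835e19, i.e. 8.835e19/6.022e23 = 1.467e-4 mol.
Fraction absorbed: 1 − 10^(−1.34) = 0.9543.
Photons absorbed: 0.9543 × 1.467e-4 = 1.400e-4 mol.
Φ = 8.295e-5 mol / 1.400e-4 mol photons = 0.59.

Φ = 0.59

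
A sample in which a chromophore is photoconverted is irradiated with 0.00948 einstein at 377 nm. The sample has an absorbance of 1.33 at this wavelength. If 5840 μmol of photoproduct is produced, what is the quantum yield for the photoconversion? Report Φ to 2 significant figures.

Φ = 0.65

Product: 5840 μmol = 0.00584 mol.
Fraction absorbed: 1 − 10^(−1.33) = 0.9532.
Photons absorbed: 0.9532 × 0.00948 = 0.009036 mol.
Φ = 0.00584 mol / 0.009036 mol photons = 0.65.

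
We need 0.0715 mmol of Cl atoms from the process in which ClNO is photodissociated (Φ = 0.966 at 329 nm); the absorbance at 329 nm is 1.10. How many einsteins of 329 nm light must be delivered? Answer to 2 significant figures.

8.0e-5 einstein

Product: 0.0715 mmol = 7.15e-5 mol.
Photons that must be absorbed: 7.15e-5 / 0.966 = 7.402e-5 mol.
Fraction absorbed: 1 − 10^(−1.10) = 0.9206.
Incident photons needed: 7.402e-5 / 0.9206 = 8.040e-5 mol.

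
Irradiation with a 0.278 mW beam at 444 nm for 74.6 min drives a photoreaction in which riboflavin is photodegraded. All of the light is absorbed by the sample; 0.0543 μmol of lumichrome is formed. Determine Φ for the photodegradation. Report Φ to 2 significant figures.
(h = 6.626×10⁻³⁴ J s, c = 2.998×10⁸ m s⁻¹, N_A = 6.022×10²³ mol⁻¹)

Product: 0.0543 μmol = 5.43×10⁻⁸ mol.
Photon energy at 444 nm: hc/λ = (6.626×10⁻³⁴)(2.998×10⁸)/(444×10⁻⁹) = 4.474×10⁻¹⁹ J.
Energy delivered: (0.278 mW)(4476 s) = 1.244 J.
Photons incident: 1.244 / 4.474×10⁻¹⁹ = 2.781×10¹⁸, i.e. 2.781×10¹⁸/6.022×10²³ = 4.618×10⁻⁶ mol.
Φ = 5.43×10⁻⁸ mol / 4.618×10⁻⁶ mol photons = 0.012.

Φ = 0.012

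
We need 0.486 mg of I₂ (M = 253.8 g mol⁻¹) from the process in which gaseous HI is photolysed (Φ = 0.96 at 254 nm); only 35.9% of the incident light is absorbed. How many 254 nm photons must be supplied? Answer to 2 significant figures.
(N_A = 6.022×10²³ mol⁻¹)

Product: 0.486 mg / 253.8 g mol⁻¹ = 1.915×10⁻⁶ mol.
Photons that must be absorbed: 1.915×10⁻⁶ / 0.96 = 1.995×10⁻⁶ mol.
Incident photons needed: 1.995×10⁻⁶ / 0.359 = 5.557×10⁻⁶ mol.
Photon count: 5.557×10⁻⁶ × 6.022×10²³ = 3.3×10¹⁸.

3.3×10¹⁸ photons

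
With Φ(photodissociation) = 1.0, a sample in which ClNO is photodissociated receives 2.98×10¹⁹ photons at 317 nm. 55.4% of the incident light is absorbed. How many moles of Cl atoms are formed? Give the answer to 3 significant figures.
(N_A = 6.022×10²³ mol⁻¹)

Moles of photons: 2.98×10¹⁹ / 6.022×10²³ = 4.949×10⁻⁵ mol.
Photons absorbed: 0.554 × 4.949×10⁻⁵ = 2.742×10⁻⁵ mol.
Product: Φ × n_abs = 1.0 × 2.742×10⁻⁵ = 2.742×10⁻⁵ mol.

2.74×10⁻⁵ mol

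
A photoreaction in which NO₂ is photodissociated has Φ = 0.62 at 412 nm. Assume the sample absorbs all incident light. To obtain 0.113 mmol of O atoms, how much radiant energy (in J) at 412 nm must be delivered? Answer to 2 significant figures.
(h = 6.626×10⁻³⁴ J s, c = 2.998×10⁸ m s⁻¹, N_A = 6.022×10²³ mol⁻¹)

53 J

Product: 0.113 mmol = 1.13×10⁻⁴ mol.
Photons that must be absorbed: 1.13×10⁻⁴ / 0.62 = 1.823×10⁻⁴ mol.
Photon energy: hc/λ = 4.822×10⁻¹⁹ J; per mole, 2.904×10⁵ J mol⁻¹.
Energy required: 1.823×10⁻⁴ × 2.904×10⁵ = 53 J.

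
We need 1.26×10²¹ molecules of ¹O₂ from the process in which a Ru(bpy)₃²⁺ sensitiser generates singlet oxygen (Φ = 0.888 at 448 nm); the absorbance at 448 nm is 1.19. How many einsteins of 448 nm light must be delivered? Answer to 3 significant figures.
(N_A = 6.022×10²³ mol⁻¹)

0.00252 einstein

Product: 1.26×10²¹ / 6.022×10²³ = 0.002092 mol.
Photons that must be absorbed: 0.002092 / 0.888 = 0.002356 mol.
Fraction absorbed: 1 − 10^(−1.19) = 0.9354.
Incident photons needed: 0.002356 / 0.9354 = 0.002519 mol.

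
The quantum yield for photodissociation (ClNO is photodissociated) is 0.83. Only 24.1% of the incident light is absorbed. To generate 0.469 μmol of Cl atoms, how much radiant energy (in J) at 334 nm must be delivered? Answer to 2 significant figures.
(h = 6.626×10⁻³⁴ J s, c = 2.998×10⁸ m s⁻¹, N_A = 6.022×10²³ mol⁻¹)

0.84 J

Product: 0.469 μmol = 4.69×10⁻⁷ mol.
Photons that must be absorbed: 4.69×10⁻⁷ / 0.83 = 5.651×10⁻⁷ mol.
Incident photons needed: 5.651×10⁻⁷ / 0.241 = 2.345×10⁻⁶ mol.
Photon energy: hc/λ = 5.948×10⁻¹⁹ J; per mole, 3.582×10⁵ J mol⁻¹.
Energy required: 2.345×10⁻⁶ × 3.582×10⁵ = 0.84 J.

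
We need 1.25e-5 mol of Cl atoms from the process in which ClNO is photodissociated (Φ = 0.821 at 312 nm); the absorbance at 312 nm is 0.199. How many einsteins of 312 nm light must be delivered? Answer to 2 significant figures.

4.1e-5 einstein

Photons that must be absorbed: 1.25e-5 / 0.821 = 1.523e-5 mol.
Fraction absorbed: 1 − 10^(−0.199) = 0.3676.
Incident photons needed: 1.523e-5 / 0.3676 = 4.143e-5 mol.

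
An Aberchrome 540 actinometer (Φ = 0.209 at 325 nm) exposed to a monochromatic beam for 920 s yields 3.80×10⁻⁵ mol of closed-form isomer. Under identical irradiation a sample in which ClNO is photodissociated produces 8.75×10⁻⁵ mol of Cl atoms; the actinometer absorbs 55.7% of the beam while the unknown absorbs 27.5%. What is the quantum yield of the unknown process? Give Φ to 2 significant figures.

Photons absorbed by the actinometer: 3.80×10⁻⁵ / 0.209 = 1.818×10⁻⁴ mol.
Incident flux: 1.818×10⁻⁴ / 0.557 = 3.264×10⁻⁴ einstein.
Absorbed by unknown: 0.275 × 3.264×10⁻⁴ = 8.976×10⁻⁵ mol.
Φ(unknown) = 8.75×10⁻⁵ / 8.976×10⁻⁵ = 0.97.

Φ = 0.97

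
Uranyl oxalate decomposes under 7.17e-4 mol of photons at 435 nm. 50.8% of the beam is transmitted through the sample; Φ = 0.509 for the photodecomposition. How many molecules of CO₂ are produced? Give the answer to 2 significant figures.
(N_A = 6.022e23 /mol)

1.1e20 molecules

Fraction absorbed: 1 − 50.8/100 = 0.4920.
Photons absorbed: 0.4920 × 7.17e-4 = 3.528e-4 mol.
Product: Φ × n_abs = 0.509 × 3.528e-4 = 1.796e-4 mol.
As a count: 1.796e-4 × 6.022e23 = 1.1e20.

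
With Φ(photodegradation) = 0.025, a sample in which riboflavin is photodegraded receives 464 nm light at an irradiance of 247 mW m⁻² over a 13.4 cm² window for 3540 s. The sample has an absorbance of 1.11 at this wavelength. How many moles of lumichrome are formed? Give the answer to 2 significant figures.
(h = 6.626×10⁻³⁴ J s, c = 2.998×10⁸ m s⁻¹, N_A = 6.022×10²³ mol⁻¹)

1.0×10⁻⁷ mol

Photon energy at 464 nm: hc/λ = (6.626×10⁻³⁴)(2.998×10⁸)/(464×10⁻⁹) = 4.281×10⁻¹⁹ J.
Energy delivered: (247 mW m⁻²)(13.4×10⁻⁴ m²)(3540 s) = 1.172 J.
Photons incident: 1.172 / 4.281×10⁻¹⁹ = 2.738×10¹⁸, i.e. 2.738×10¹⁸/6.022×10²³ = 4.547×10⁻⁶ mol.
Fraction absorbed: 1 − 10^(−1.11) = 0.9224.
Photons absorbed: 0.9224 × 4.547×10⁻⁶ = 4.194×10⁻⁶ mol.
Product: Φ × n_abs = 0.025 × 4.194×10⁻⁶ = 1.049×10⁻⁷ mol.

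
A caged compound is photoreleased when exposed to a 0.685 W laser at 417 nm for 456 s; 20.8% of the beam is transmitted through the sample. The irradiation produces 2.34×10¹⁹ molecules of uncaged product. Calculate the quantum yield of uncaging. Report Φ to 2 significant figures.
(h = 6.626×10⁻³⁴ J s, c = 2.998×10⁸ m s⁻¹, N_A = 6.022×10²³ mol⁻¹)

Φ = 0.045

Product: 2.34×10¹⁹ / 6.022×10²³ = 3.886×10⁻⁵ mol.
Photon energy at 417 nm: hc/λ = (6.626×10⁻³⁴)(2.998×10⁸)/(417×10⁻⁹) = 4.764×10⁻¹⁹ J.
Energy delivered: (0.685 W)(456 s) = 312.4 J.
Photons incident: 312.4 / 4.764×10⁻¹⁹ = 6.558×10²⁰, i.e. 6.558×10²⁰/6.022×10²³ = 0.001089 mol.
Fraction absorbed: 1 − 20.8/100 = 0.7920.
Photons absorbed: 0.7920 × 0.001089 = 8.625×10⁻⁴ mol.
Φ = 3.886×10⁻⁵ mol / 8.625×10⁻⁴ mol photons = 0.045.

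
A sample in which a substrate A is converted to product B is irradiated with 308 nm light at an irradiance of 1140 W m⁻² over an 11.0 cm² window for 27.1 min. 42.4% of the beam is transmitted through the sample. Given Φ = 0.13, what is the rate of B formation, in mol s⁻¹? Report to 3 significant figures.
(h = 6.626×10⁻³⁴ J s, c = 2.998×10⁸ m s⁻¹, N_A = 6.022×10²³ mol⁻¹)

2.42×10⁻⁷ mol s⁻¹

Photon energy at 308 nm: hc/λ = (6.626×10⁻³⁴)(2.998×10⁸)/(308×10⁻⁹) = 6.450×10⁻¹⁹ J.
Energy delivered: (1140 W m⁻²)(11.0×10⁻⁴ m²)(1626 s) = 2039 J.
Photons incident: 2039 / 6.450×10⁻¹⁹ = 3.161×10²¹, i.e. 3.161×10²¹/6.022×10²³ = 0.005249 mol.
Fraction absorbed: 1 − 42.4/100 = 0.5760.
Photons absorbed: 0.5760 × 0.005249 = 0.003023 mol.
Product formed: 0.13 × 0.003023 = 3.930×10⁻⁴ mol.
Rate: 3.930×10⁻⁴ / 1626 s = 2.42×10⁻⁷ mol s⁻¹.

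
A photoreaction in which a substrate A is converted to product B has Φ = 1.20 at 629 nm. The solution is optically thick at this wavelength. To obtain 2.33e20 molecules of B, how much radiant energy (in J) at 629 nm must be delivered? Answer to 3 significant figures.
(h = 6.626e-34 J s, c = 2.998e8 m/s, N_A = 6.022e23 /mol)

61.3 J

Product: 2.33e20 / 6.022e23 = 3.869e-4 mol.
Photons that must be absorbed: 3.869e-4 / 1.20 = 3.224e-4 mol.
Photon energy: hc/λ = 3.158e-19 J; per mole, 1.902e5 J mol⁻¹.
Energy required: 3.224e-4 × 1.902e5 = 61.3 J.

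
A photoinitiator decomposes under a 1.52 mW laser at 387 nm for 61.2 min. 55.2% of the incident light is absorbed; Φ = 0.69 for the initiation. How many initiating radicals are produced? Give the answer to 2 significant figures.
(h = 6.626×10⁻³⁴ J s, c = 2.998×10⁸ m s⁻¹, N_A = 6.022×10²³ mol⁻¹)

Photon energy at 387 nm: hc/λ = (6.626×10⁻³⁴)(2.998×10⁸)/(387×10⁻⁹) = 5.133×10⁻¹⁹ J.
Energy delivered: (1.52 mW)(3672 s) = 5.581 J.
Photons incident: 5.581 / 5.133×10⁻¹⁹ = 1.087×10¹⁹, i.e. 1.087×10¹⁹/6.022×10²³ = 1.805×10⁻⁵ mol.
Photons absorbed: 0.552 × 1.805×10⁻⁵ = 9.964×10⁻⁶ mol.
Product: Φ × n_abs = 0.69 × 9.964×10⁻⁶ = 6.875×10⁻⁶ mol.
As a count: 6.875×10⁻⁶ × 6.022×10²³ = 4.1×10¹⁸.

4.1×10¹⁸ initiating radicals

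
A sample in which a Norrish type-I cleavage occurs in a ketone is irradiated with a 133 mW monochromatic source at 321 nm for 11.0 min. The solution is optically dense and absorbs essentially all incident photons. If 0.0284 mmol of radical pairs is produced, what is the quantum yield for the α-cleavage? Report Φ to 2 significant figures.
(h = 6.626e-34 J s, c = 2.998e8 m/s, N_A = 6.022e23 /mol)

Product: 0.0284 mmol = 2.84e-5 mol.
Photon energy at 321 nm: hc/λ = (6.626e-34)(2.998e8)/(321e-9) = 6.188e-19 J.
Energy delivered: (133 mW)(660 s) = 87.78 J.
Photons incident: 87.78 / 6.188e-19 = 1.419e20, i.e. 1.419e20/6.022e23 = 2.356e-4 mol.
Φ = 2.84e-5 mol / 2.356e-4 mol photons = 0.12.

Φ = 0.12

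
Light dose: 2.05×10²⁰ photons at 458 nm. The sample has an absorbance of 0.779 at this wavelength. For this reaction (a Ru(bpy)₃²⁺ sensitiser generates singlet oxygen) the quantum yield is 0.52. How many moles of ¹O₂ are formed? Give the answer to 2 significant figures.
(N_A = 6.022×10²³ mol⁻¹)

1.5×10⁻⁴ mol

Moles of photons: 2.05×10²⁰ / 6.022×10²³ = 3.404×10⁻⁴ mol.
Fraction absorbed: 1 − 10^(−0.779) = 0.8337.
Photons absorbed: 0.8337 × 3.404×10⁻⁴ = 2.838×10⁻⁴ mol.
Product: Φ × n_abs = 0.52 × 2.838×10⁻⁴ = 1.476×10⁻⁴ mol.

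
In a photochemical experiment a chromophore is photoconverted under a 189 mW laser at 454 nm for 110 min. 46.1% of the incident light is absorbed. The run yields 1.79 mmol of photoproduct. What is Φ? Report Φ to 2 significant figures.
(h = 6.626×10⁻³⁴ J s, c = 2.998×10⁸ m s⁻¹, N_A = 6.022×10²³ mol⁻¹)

Product: 1.79 mmol = 0.00179 mol.
Photon energy at 454 nm: hc/λ = (6.626×10⁻³⁴)(2.998×10⁸)/(454×10⁻⁹) = 4.375×10⁻¹⁹ J.
Energy delivered: (189 mW)(6600 s) = 1247 J.
Photons incident: 1247 / 4.375×10⁻¹⁹ = 2.850×10²¹, i.e. 2.850×10²¹/6.022×10²³ = 0.004733 mol.
Photons absorbed: 0.461 × 0.004733 = 0.002182 mol.
Φ = 0.00179 mol / 0.002182 mol photons = 0.82.

Φ = 0.82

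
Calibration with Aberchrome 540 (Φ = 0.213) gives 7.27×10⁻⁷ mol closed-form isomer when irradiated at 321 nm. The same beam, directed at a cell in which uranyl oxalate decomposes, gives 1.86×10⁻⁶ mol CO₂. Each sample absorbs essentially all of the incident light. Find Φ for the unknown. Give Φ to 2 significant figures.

Photons absorbed by the actinometer: 7.27×10⁻⁷ / 0.213 = 3.413×10⁻⁶ mol.
Φ(unknown) = 1.86×10⁻⁶ / 3.413×10⁻⁶ = 0.54.

Φ = 0.54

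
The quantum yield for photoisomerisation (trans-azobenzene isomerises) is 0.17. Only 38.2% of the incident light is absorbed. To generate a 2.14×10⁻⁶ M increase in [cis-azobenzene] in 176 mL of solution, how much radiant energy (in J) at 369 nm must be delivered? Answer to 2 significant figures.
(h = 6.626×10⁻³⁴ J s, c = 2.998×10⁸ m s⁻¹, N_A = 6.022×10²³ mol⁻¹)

1.9 J

Product: (2.14×10⁻⁶ M)(0.176 L) = 3.766×10⁻⁷ mol.
Photons that must be absorbed: 3.766×10⁻⁷ / 0.17 = 2.215×10⁻⁶ mol.
Incident photons needed: 2.215×10⁻⁶ / 0.382 = 5.798×10⁻⁶ mol.
Photon energy: hc/λ = 5.383×10⁻¹⁹ J; per mole, 3.242×10⁵ J mol⁻¹.
Energy required: 5.798×10⁻⁶ × 3.242×10⁵ = 1.9 J.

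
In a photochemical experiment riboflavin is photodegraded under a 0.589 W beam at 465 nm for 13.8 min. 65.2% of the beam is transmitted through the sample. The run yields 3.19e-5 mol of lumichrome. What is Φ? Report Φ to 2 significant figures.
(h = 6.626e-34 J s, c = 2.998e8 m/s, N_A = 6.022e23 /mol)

Photon energy at 465 nm: hc/λ = (6.626e-34)(2.998e8)/(465e-9) = 4.272e-19 J.
Energy delivered: (0.589 W)(828 s) = 487.7 J.
Photons incident: 487.7 / 4.272e-19 = 1.142e21, i.e. 1.142e21/6.022e23 = 0.001896 mol.
Fraction absorbed: 1 − 65.2/100 = 0.3480.
Photons absorbed: 0.3480 × 0.001896 = 6.598e-4 mol.
Φ = 3.19e-5 mol / 6.598e-4 mol photons = 0.048.

Φ = 0.048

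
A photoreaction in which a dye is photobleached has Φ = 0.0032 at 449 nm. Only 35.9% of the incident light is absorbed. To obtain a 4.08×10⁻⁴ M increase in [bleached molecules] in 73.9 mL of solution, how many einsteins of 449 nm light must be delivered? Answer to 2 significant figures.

0.026 einstein

Product: (4.08×10⁻⁴ M)(0.0739 L) = 3.015×10⁻⁵ mol.
Photons that must be absorbed: 3.015×10⁻⁵ / 0.0032 = 0.009422 mol.
Incident photons needed: 0.009422 / 0.359 = 0.02625 mol.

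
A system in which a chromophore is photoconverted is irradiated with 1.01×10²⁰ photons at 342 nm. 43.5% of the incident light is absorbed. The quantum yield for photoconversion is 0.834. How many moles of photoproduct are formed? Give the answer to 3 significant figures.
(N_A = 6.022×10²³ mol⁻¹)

6.08×10⁻⁵ mol

Moles of photons: 1.01×10²⁰ / 6.022×10²³ = 1.677×10⁻⁴ mol.
Photons absorbed: 0.435 × 1.677×10⁻⁴ = 7.295×10⁻⁵ mol.
Product: Φ × n_abs = 0.834 × 7.295×10⁻⁵ = 6.084×10⁻⁵ mol.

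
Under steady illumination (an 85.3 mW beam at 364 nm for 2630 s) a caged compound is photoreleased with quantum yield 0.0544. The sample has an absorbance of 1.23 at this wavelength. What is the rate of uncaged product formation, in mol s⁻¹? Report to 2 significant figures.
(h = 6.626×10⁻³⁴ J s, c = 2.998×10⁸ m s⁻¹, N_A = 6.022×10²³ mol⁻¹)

Photon energy at 364 nm: hc/λ = (6.626×10⁻³⁴)(2.998×10⁸)/(364×10⁻⁹) = 5.457×10⁻¹⁹ J.
Energy delivered: (85.3 mW)(2630 s) = 224.3 J.
Photons incident: 224.3 / 5.457×10⁻¹⁹ = 4.110×10²⁰, i.e. 4.110×10²⁰/6.022×10²³ = 6.825×10⁻⁴ mol.
Fraction absorbed: 1 − 10^(−1.23) = 0.9411.
Photons absorbed: 0.9411 × 6.825×10⁻⁴ = 6.423×10⁻⁴ mol.
Product formed: 0.0544 × 6.423×10⁻⁴ = 3.494×10⁻⁵ mol.
Rate: 3.494×10⁻⁵ / 2630 s = 1.3×10⁻⁸ mol s⁻¹.

1.3×10⁻⁸ mol s⁻¹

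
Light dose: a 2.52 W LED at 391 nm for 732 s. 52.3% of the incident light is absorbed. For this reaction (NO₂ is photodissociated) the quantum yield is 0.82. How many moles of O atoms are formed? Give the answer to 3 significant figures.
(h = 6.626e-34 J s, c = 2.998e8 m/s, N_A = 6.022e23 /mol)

0.00259 mol

Photon energy at 391 nm: hc/λ = (6.626e-34)(2.998e8)/(391e-9) = 5.080e-19 J.
Energy delivered: (2.52 W)(732 s) = 1845 J.
Photons incident: 1845 / 5.080e-19 = 3.632e21, i.e. 3.632e21/6.022e23 = 0.006031 mol.
Photons absorbed: 0.523 × 0.006031 = 0.003154 mol.
Product: Φ × n_abs = 0.82 × 0.003154 = 0.002586 mol.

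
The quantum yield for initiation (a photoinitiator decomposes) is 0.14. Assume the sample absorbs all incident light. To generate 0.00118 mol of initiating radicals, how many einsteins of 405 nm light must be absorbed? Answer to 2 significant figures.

Photons that must be absorbed: 0.00118 / 0.14 = 0.008429 mol.

0.0084 einstein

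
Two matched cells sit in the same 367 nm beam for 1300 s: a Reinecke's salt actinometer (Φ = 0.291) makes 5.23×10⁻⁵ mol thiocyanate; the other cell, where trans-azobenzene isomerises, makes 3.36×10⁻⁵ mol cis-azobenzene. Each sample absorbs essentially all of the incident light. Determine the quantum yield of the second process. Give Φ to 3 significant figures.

Φ = 0.187

Photons absorbed by the actinometer: 5.23×10⁻⁵ / 0.291 = 1.797×10⁻⁴ mol.
Φ(unknown) = 3.36×10⁻⁵ / 1.797×10⁻⁴ = 0.187.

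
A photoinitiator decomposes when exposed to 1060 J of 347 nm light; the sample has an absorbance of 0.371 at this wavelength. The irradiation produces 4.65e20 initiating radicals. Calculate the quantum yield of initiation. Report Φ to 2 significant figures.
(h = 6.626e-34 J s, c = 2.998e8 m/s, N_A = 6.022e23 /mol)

Φ = 0.44

Product: 4.65e20 / 6.022e23 = 7.722e-4 mol.
Photon energy at 347 nm: hc/λ = (6.626e-34)(2.998e8)/(347e-9) = 5.725e-19 J.
Photons incident: 1060 / 5.725e-19 = 1.852e21, i.e. 1.852e21/6.022e23 = 0.003075 mol.
Fraction absorbed: 1 − 10^(−0.371) = 0.5744.
Photons absorbed: 0.5744 × 0.003075 = 0.001766 mol.
Φ = 7.722e-4 mol / 0.001766 mol photons = 0.44.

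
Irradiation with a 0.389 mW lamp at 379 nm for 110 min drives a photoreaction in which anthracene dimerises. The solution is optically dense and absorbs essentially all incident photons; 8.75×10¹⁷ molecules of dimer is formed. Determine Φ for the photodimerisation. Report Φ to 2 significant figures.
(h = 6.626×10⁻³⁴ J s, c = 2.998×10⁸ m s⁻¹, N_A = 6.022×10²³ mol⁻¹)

Φ = 0.18

Product: 8.75×10¹⁷ / 6.022×10²³ = 1.453×10⁻⁶ mol.
Photon energy at 379 nm: hc/λ = (6.626×10⁻³⁴)(2.998×10⁸)/(379×10⁻⁹) = 5.241×10⁻¹⁹ J.
Energy delivered: (0.389 mW)(6600 s) = 2.567 J.
Photons incident: 2.567 / 5.241×10⁻¹⁹ = 4.898×10¹⁸, i.e. 4.898×10¹⁸/6.022×10²³ = 8.134×10⁻⁶ mol.
Φ = 1.453×10⁻⁶ mol / 8.134×10⁻⁶ mol photons = 0.18.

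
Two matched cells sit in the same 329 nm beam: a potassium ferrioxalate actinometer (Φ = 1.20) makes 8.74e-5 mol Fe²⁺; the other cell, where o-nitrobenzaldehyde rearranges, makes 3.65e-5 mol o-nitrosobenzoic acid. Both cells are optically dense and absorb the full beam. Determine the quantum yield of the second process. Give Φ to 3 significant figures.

Photons absorbed by the actinometer: 8.74e-5 / 1.20 = 7.283e-5 mol.
Φ(unknown) = 3.65e-5 / 7.283e-5 = 0.501.

Φ = 0.501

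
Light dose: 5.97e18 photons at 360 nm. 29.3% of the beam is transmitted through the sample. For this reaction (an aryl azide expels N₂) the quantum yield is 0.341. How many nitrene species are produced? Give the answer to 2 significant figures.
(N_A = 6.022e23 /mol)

1.4e18 species

Moles of photons: 5.97e18 / 6.022e23 = 9.914e-6 mol.
Fraction absorbed: 1 − 29.3/100 = 0.7070.
Photons absorbed: 0.7070 × 9.914e-6 = 7.009e-6 mol.
Product: Φ × n_abs = 0.341 × 7.009e-6 = 2.390e-6 mol.
As a count: 2.390e-6 × 6.022e23 = 1.4e18.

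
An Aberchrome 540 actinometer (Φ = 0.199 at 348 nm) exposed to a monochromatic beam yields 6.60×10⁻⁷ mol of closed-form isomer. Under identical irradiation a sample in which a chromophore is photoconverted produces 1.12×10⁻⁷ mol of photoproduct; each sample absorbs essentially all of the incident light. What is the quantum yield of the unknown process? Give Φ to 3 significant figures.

Φ = 0.0338

Photons absorbed by the actinometer: 6.60×10⁻⁷ / 0.199 = 3.317×10⁻⁶ mol.
Φ(unknown) = 1.12×10⁻⁷ / 3.317×10⁻⁶ = 0.0338.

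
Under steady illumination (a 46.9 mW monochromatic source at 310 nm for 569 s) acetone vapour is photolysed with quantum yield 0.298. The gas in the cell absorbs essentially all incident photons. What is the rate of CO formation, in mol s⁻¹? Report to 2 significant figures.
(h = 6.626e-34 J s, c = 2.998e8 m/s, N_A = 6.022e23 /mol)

Photon energy at 310 nm: hc/λ = (6.626e-34)(2.998e8)/(310e-9) = 6.408e-19 J.
Energy delivered: (46.9 mW)(569 s) = 26.69 J.
Photons incident: 26.69 / 6.408e-19 = 4.165e19, i.e. 4.165e19/6.022e23 = 6.916e-5 mol.
Product formed: 0.298 × 6.916e-5 = 2.061e-5 mol.
Rate: 2.061e-5 / 569 s = 3.6e-8 mol s⁻¹.

3.6e-8 mol s⁻¹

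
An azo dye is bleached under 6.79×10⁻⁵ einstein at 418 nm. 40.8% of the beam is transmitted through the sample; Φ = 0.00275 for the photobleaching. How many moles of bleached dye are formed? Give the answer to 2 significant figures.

1.1×10⁻⁷ mol

Fraction absorbed: 1 − 40.8/100 = 0.5920.
Photons absorbed: 0.5920 × 6.79×10⁻⁵ = 4.020×10⁻⁵ mol.
Product: Φ × n_abs = 0.00275 × 4.020×10⁻⁵ = 1.106×10⁻⁷ mol.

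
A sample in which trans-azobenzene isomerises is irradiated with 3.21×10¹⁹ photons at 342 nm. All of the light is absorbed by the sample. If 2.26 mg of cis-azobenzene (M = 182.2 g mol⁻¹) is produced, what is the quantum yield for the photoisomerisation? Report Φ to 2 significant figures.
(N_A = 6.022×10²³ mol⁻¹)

Product: 2.26 mg / 182.2 g mol⁻¹ = 1.240×10⁻⁵ mol.
Moles of photons: 3.21×10¹⁹ / 6.022×10²³ = 5.330×10⁻⁵ mol.
Φ = 1.240×10⁻⁵ mol / 5.330×10⁻⁵ mol photons = 0.23.

Φ = 0.23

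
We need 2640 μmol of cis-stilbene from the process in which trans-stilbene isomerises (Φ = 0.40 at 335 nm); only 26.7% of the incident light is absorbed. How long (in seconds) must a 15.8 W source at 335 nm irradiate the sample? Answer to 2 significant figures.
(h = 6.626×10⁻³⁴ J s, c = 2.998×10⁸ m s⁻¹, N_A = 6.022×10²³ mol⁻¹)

t ≈ 560 s

Product: 2640 μmol = 0.00264 mol.
Photons that must be absorbed: 0.00264 / 0.40 = 0.006600 mol.
Incident photons needed: 0.006600 / 0.267 = 0.02472 mol.
Photon energy: hc/λ = 5.930×10⁻¹⁹ J; per mole, 3.571×10⁵ J mol⁻¹.
Energy required: 0.02472 × 3.571×10⁵ = 8828 J.
Time: 8828 J / 15.8 W = 560 s.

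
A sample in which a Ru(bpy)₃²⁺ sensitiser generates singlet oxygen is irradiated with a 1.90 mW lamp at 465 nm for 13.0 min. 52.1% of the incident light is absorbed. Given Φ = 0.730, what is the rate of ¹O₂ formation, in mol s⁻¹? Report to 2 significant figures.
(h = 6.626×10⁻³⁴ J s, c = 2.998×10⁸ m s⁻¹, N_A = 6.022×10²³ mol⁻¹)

2.8×10⁻⁹ mol s⁻¹

Photon energy at 465 nm: hc/λ = (6.626×10⁻³⁴)(2.998×10⁸)/(465×10⁻⁹) = 4.272×10⁻¹⁹ J.
Energy delivered: (1.90 mW)(780 s) = 1.482 J.
Photons incident: 1.482 / 4.272×10⁻¹⁹ = 3.469×10¹⁸, i.e. 3.469×10¹⁸/6.022×10²³ = 5.761×10⁻⁶ mol.
Photons absorbed: 0.521 × 5.761×10⁻⁶ = 3.001×10⁻⁶ mol.
Product formed: 0.730 × 3.001×10⁻⁶ = 2.191×10⁻⁶ mol.
Rate: 2.191×10⁻⁶ / 780 s = 2.8×10⁻⁹ mol s⁻¹.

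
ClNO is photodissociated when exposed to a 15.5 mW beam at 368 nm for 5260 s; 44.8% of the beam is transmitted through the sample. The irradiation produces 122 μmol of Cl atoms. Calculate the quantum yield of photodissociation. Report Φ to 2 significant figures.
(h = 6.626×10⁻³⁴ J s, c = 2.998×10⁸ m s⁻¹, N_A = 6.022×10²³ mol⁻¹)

Product: 122 μmol = 1.22×10⁻⁴ mol.
Photon energy at 368 nm: hc/λ = (6.626×10⁻³⁴)(2.998×10⁸)/(368×10⁻⁹) = 5.398×10⁻¹⁹ J.
Energy delivered: (15.5 mW)(5260 s) = 81.53 J.
Photons incident: 81.53 / 5.398×10⁻¹⁹ = 1.510×10²⁰, i.e. 1.510×10²⁰/6.022×10²³ = 2.507×10⁻⁴ mol.
Fraction absorbed: 1 − 44.8/100 = 0.5520.
Photons absorbed: 0.5520 × 2.507×10⁻⁴ = 1.384×10⁻⁴ mol.
Φ = 1.22×10⁻⁴ mol / 1.384×10⁻⁴ mol photons = 0.88.

Φ = 0.88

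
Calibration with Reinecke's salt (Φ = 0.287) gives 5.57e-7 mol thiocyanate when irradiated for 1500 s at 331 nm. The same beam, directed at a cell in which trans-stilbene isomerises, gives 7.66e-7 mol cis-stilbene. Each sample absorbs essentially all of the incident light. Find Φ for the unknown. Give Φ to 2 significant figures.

Φ = 0.39

Photons absorbed by the actinometer: 5.57e-7 / 0.287 = 1.941e-6 mol.
Φ(unknown) = 7.66e-7 / 1.941e-6 = 0.39.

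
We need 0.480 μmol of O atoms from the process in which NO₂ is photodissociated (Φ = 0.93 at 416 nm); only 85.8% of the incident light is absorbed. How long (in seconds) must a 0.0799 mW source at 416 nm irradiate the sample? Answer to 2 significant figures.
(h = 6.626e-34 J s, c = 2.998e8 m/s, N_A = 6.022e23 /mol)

t ≈ 2200 s

Product: 0.480 μmol = 4.80e-7 mol.
Photons that must be absorbed: 4.80e-7 / 0.93 = 5.161e-7 mol.
Incident photons needed: 5.161e-7 / 0.858 = 6.015e-7 mol.
Photon energy: hc/λ = 4.775e-19 J; per mole, 2.876e5 J mol⁻¹.
Energy required: 6.015e-7 × 2.876e5 = 0.1730 J.
Time: 0.1730 J / 7.99e-05 W = 2200 s.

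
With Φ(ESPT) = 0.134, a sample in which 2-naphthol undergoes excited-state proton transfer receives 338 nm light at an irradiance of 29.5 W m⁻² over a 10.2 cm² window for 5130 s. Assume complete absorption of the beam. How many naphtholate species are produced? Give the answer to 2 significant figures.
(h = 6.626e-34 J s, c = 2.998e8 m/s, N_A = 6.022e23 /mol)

3.5e19 species

Photon energy at 338 nm: hc/λ = (6.626e-34)(2.998e8)/(338e-9) = 5.877e-19 J.
Energy delivered: (29.5 W m⁻²)(10.2e-4 m²)(5130 s) = 154.4 J.
Photons incident: 154.4 / 5.877e-19 = 2.627e20, i.e. 2.627e20/6.022e23 = 4.362e-4 mol.
Product: Φ × n_abs = 0.134 × 4.362e-4 = 5.845e-5 mol.
As a count: 5.845e-5 × 6.022e23 = 3.5e19.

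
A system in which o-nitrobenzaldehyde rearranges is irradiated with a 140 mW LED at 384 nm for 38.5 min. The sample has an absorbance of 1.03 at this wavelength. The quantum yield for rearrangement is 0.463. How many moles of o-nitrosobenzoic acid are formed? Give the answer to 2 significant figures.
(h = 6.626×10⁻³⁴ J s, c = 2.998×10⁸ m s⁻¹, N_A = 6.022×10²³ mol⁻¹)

4.4×10⁻⁴ mol

Photon energy at 384 nm: hc/λ = (6.626×10⁻³⁴)(2.998×10⁸)/(384×10⁻⁹) = 5.173×10⁻¹⁹ J.
Energy delivered: (140 mW)(2310 s) = 323.4 J.
Photons incident: 323.4 / 5.173×10⁻¹⁹ = 6.252×10²⁰, i.e. 6.252×10²⁰/6.022×10²³ = 0.001038 mol.
Fraction absorbed: 1 − 10^(−1.03) = 0.9067.
Photons absorbed: 0.9067 × 0.001038 = 9.412×10⁻⁴ mol.
Product: Φ × n_abs = 0.463 × 9.412×10⁻⁴ = 4.358×10⁻⁴ mol.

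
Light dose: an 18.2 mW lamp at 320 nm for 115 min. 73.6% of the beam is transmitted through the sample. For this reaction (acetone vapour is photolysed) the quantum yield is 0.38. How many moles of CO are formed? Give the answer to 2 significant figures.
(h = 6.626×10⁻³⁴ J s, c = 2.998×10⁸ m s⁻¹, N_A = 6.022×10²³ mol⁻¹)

Photon energy at 320 nm: hc/λ = (6.626×10⁻³⁴)(2.998×10⁸)/(320×10⁻⁹) = 6.208×10⁻¹⁹ J.
Energy delivered: (18.2 mW)(6900 s) = 125.6 J.
Photons incident: 125.6 / 6.208×10⁻¹⁹ = 2.023×10²⁰, i.e. 2.023×10²⁰/6.022×10²³ = 3.359×10⁻⁴ mol.
Fraction absorbed: 1 − 73.6/100 = 0.2640.
Photons absorbed: 0.2640 × 3.359×10⁻⁴ = 8.868×10⁻⁵ mol.
Product: Φ × n_abs = 0.38 × 8.868×10⁻⁵ = 3.370×10⁻⁵ mol.

3.4×10⁻⁵ mol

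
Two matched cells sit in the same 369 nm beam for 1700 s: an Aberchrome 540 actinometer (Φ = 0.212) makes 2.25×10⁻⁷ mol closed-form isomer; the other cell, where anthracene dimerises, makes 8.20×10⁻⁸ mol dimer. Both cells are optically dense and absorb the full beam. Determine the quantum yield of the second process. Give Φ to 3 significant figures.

Φ = 0.0773

Photons absorbed by the actinometer: 2.25×10⁻⁷ / 0.212 = 1.061×10⁻⁶ mol.
Φ(unknown) = 8.20×10⁻⁸ / 1.061×10⁻⁶ = 0.0773.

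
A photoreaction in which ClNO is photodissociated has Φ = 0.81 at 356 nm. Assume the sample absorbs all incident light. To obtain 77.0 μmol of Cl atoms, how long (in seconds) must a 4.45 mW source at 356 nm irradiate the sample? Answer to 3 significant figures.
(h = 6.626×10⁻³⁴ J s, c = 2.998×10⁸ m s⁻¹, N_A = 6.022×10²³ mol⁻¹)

t ≈ 7180 s

Product: 77.0 μmol = 7.70×10⁻⁵ mol.
Photons that must be absorbed: 7.70×10⁻⁵ / 0.81 = 9.506×10⁻⁵ mol.
Photon energy: hc/λ = 5.580×10⁻¹⁹ J; per mole, 3.360×10⁵ J mol⁻¹.
Energy required: 9.506×10⁻⁵ × 3.360×10⁵ = 31.94 J.
Time: 31.94 J / 0.00445 W = 7180 s.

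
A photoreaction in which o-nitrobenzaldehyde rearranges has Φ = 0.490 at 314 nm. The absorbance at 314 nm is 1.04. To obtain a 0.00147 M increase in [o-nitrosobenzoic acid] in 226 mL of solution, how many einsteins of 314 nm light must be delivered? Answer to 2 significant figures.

7.5e-4 einstein

Product: (0.00147 M)(0.226 L) = 3.322e-4 mol.
Photons that must be absorbed: 3.322e-4 / 0.490 = 6.780e-4 mol.
Fraction absorbed: 1 − 10^(−1.04) = 0.9088.
Incident photons needed: 6.780e-4 / 0.9088 = 7.460e-4 mol.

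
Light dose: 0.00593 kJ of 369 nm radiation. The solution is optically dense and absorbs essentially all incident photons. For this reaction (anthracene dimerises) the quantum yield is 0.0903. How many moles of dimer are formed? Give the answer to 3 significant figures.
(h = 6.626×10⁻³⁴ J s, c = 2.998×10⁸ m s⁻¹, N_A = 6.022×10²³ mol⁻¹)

Photon energy at 369 nm: hc/λ = (6.626×10⁻³⁴)(2.998×10⁸)/(369×10⁻⁹) = 5.383×10⁻¹⁹ J.
Incident energy: 0.00593 kJ = 5.93 J.
Photons incident: 5.93 / 5.383×10⁻¹⁹ = 1.102×10¹⁹, i.e. 1.102×10¹⁹/6.022×10²³ = 1.830×10⁻⁵ mol.
Product: Φ × n_abs = 0.0903 × 1.830×10⁻⁵ = 1.652×10⁻⁶ mol.

1.65×10⁻⁶ mol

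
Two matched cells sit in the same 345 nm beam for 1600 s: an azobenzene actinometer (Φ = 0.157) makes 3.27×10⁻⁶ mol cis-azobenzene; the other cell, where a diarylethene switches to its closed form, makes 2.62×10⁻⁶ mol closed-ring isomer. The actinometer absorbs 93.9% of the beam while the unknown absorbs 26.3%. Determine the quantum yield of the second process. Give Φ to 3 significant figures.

Photons absorbed by the actinometer: 3.27×10⁻⁶ / 0.157 = 2.083×10⁻⁵ mol.
Incident flux: 2.083×10⁻⁵ / 0.939 = 2.218×10⁻⁵ einstein.
Absorbed by unknown: 0.263 × 2.218×10⁻⁵ = 5.833×10⁻⁶ mol.
Φ(unknown) = 2.62×10⁻⁶ / 5.833×10⁻⁶ = 0.449.

Φ = 0.449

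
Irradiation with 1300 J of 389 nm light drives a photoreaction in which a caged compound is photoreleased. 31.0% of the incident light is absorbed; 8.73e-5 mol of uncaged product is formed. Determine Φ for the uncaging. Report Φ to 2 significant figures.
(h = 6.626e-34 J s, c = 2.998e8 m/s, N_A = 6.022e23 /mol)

Photon energy at 389 nm: hc/λ = (6.626e-34)(2.998e8)/(389e-9) = 5.107e-19 J.
Photons incident: 1300 / 5.107e-19 = 2.546e21, i.e. 2.546e21/6.022e23 = 0.004228 mol.
Photons absorbed: 0.310 × 0.004228 = 0.001311 mol.
Φ = 8.73e-5 mol / 0.001311 mol photons = 0.067.

Φ = 0.067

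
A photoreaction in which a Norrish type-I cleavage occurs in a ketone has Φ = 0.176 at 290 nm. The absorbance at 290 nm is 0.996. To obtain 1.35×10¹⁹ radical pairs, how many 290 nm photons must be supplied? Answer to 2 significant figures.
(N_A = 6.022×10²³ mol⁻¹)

8.5×10¹⁹ photons

Product: 1.35×10¹⁹ / 6.022×10²³ = 2.242×10⁻⁵ mol.
Photons that must be absorbed: 2.242×10⁻⁵ / 0.176 = 1.274×10⁻⁴ mol.
Fraction absorbed: 1 − 10^(−0.996) = 0.8991.
Incident photons needed: 1.274×10⁻⁴ / 0.8991 = 1.417×10⁻⁴ mol.
Photon count: 1.417×10⁻⁴ × 6.022×10²³ = 8.5×10¹⁹.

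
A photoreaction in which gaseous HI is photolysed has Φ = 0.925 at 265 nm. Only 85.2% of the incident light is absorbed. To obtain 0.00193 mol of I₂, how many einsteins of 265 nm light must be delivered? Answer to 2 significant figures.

Photons that must be absorbed: 0.00193 / 0.925 = 0.002086 mol.
Incident photons needed: 0.002086 / 0.852 = 0.002448 mol.

0.0024 einstein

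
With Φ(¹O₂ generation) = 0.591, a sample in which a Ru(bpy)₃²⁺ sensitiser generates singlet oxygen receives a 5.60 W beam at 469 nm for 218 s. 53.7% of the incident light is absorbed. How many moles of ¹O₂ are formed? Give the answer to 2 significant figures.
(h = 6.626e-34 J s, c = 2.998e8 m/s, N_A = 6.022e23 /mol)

Photon energy at 469 nm: hc/λ = (6.626e-34)(2.998e8)/(469e-9) = 4.236e-19 J.
Energy delivered: (5.60 W)(218 s) = 1221 J.
Photons incident: 1221 / 4.236e-19 = 2.882e21, i.e. 2.882e21/6.022e23 = 0.004786 mol.
Photons absorbed: 0.537 × 0.004786 = 0.002570 mol.
Product: Φ × n_abs = 0.591 × 0.002570 = 0.001519 mol.

0.0015 mol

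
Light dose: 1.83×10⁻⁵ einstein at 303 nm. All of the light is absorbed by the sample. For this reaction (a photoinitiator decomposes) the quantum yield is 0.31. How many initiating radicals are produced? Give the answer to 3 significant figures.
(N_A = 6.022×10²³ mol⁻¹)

Product: Φ × n_abs = 0.31 × 1.83×10⁻⁵ = 5.673×10⁻⁶ mol.
As a count: 5.673×10⁻⁶ × 6.022×10²³ = 3.42×10¹⁸.

3.42×10¹⁸ initiating radicals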